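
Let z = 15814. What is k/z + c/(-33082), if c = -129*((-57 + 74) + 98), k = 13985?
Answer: 174313115/130789687 ≈ 1.3328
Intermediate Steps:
c = -14835 (c = -129*(17 + 98) = -129*115 = -14835)
k/z + c/(-33082) = 13985/15814 - 14835/(-33082) = 13985*(1/15814) - 14835*(-1/33082) = 13985/15814 + 14835/33082 = 174313115/130789687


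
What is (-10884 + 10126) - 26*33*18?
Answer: -16202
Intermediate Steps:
(-10884 + 10126) - 26*33*18 = -758 - 858*18 = -758 - 15444 = -16202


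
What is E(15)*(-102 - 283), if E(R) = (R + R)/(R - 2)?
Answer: -11550/13 ≈ -888.46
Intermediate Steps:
E(R) = 2*R/(-2 + R) (E(R) = (2*R)/(-2 + R) = 2*R/(-2 + R))
E(15)*(-102 - 283) = (2*15/(-2 + 15))*(-102 - 283) = (2*15/13)*(-385) = (2*15*(1/13))*(-385) = (30/13)*(-385) = -11550/13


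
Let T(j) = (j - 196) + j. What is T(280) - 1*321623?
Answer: -321259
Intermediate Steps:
T(j) = -196 + 2*j (T(j) = (-196 + j) + j = -196 + 2*j)
T(280) - 1*321623 = (-196 + 2*280) - 1*321623 = (-196 + 560) - 321623 = 364 - 321623 = -321259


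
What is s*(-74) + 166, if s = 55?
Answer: -3904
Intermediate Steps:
s*(-74) + 166 = 55*(-74) + 166 = -4070 + 166 = -3904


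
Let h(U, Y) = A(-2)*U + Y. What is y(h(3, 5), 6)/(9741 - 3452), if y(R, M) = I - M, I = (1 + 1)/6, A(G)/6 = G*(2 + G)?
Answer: -17/18867 ≈ -0.00090104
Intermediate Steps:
A(G) = 6*G*(2 + G) (A(G) = 6*(G*(2 + G)) = 6*G*(2 + G))
I = 1/3 (I = 2*(1/6) = 1/3 ≈ 0.33333)
h(U, Y) = Y (h(U, Y) = (6*(-2)*(2 - 2))*U + Y = (6*(-2)*0)*U + Y = 0*U + Y = 0 + Y = Y)
y(R, M) = 1/3 - M
y(h(3, 5), 6)/(9741 - 3452) = (1/3 - 1*6)/(9741 - 3452) = (1/3 - 6)/6289 = -17/3*1/6289 = -17/18867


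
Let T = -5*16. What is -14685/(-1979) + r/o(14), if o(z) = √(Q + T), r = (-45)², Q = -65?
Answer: 14685/1979 - 405*I*√145/29 ≈ 7.4204 - 168.17*I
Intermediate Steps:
T = -80
r = 2025
o(z) = I*√145 (o(z) = √(-65 - 80) = √(-145) = I*√145)
-14685/(-1979) + r/o(14) = -14685/(-1979) + 2025/((I*√145)) = -14685*(-1/1979) + 2025*(-I*√145/145) = 14685/1979 - 405*I*√145/29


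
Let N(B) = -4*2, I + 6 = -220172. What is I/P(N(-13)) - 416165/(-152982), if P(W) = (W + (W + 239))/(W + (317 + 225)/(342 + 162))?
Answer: 116668044340/17057493 ≈ 6839.7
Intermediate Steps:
I = -220178 (I = -6 - 220172 = -220178)
N(B) = -8
P(W) = (239 + 2*W)/(271/252 + W) (P(W) = (W + (239 + W))/(W + 542/504) = (239 + 2*W)/(W + 542*(1/504)) = (239 + 2*W)/(W + 271/252) = (239 + 2*W)/(271/252 + W))
I/P(N(-13)) - 416165/(-152982) = -220178*(271 + 252*(-8))/(252*(239 + 2*(-8))) - 416165/(-152982) = -220178*(271 - 2016)/(252*(239 - 16)) - 416165*(-1/152982) = -220178/(252*223/(-1745)) + 416165/152982 = -220178/(252*(-1/1745)*223) + 416165/152982 = -220178/(-56196/1745) + 416165/152982 = -220178*(-1745/56196) + 416165/152982 = 27443615/4014 + 416165/152982 = 116668044340/17057493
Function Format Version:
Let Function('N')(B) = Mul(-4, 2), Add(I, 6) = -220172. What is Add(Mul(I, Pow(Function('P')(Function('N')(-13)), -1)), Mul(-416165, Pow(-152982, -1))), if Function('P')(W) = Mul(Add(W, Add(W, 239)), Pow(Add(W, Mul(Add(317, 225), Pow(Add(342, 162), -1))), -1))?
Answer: Rational(116668044340, 17057493) ≈ 6839.7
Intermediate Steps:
I = -220178 (I = Add(-6, -220172) = -220178)
Function('N')(B) = -8
Function('P')(W) = Mul(Pow(Add(Rational(271, 252), W), -1), Add(239, Mul(2, W))) (Function('P')(W) = Mul(Add(W, Add(239, W)), Pow(Add(W, Mul(542, Pow(504, -1))), -1)) = Mul(Add(239, Mul(2, W)), Pow(Add(W, Mul(542, Rational(1, 504))), -1)) = Mul(Add(239, Mul(2, W)), Pow(Add(W, Rational(271, 252)), -1)) = Mul(Add(239, Mul(2, W)), Pow(Add(Rational(271, 252), W), -1)) = Mul(Pow(Add(Rational(271, 252), W), -1), Add(239, Mul(2, W))))
Add(Mul(I, Pow(Function('P')(Function('N')(-13)), -1)), Mul(-416165, Pow(-152982, -1))) = Add(Mul(-220178, Pow(Mul(252, Pow(Add(271, Mul(252, -8)), -1), Add(239, Mul(2, -8))), -1)), Mul(-416165, Pow(-152982, -1))) = Add(Mul(-220178, Pow(Mul(252, Pow(Add(271, -2016), -1), Add(239, -16)), -1)), Mul(-416165, Rational(-1, 152982))) = Add(Mul(-220178, Pow(Mul(252, Pow(-1745, -1), 223), -1)), Rational(416165, 152982)) = Add(Mul(-220178, Pow(Mul(252, Rational(-1, 1745), 223), -1)), Rational(416165, 152982)) = Add(Mul(-220178, Pow(Rational(-56196, 1745), -1)), Rational(416165, 152982)) = Add(Mul(-220178, Rational(-1745, 56196)), Rational(416165, 152982)) = Add(Rational(27443615, 4014), Rational(416165, 152982)) = Rational(116668044340, 17057493)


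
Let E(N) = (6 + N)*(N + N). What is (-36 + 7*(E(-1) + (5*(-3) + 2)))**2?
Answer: 38809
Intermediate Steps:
E(N) = 2*N*(6 + N) (E(N) = (6 + N)*(2*N) = 2*N*(6 + N))
(-36 + 7*(E(-1) + (5*(-3) + 2)))**2 = (-36 + 7*(2*(-1)*(6 - 1) + (5*(-3) + 2)))**2 = (-36 + 7*(2*(-1)*5 + (-15 + 2)))**2 = (-36 + 7*(-10 - 13))**2 = (-36 + 7*(-23))**2 = (-36 - 161)**2 = (-197)**2 = 38809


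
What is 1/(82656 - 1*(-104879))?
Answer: 1/187535 ≈ 5.3323e-6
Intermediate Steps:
1/(82656 - 1*(-104879)) = 1/(82656 + 104879) = 1/187535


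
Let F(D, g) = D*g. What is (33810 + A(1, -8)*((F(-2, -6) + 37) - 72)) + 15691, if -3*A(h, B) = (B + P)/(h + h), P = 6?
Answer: 148480/3 ≈ 49493.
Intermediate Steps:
A(h, B) = -(6 + B)/(6*h) (A(h, B) = -(B + 6)/(3*(h + h)) = -(6 + B)/(3*(2*h)) = -(6 + B)*1/(2*h)/3 = -(6 + B)/(6*h))
(33810 + A(1, -8)*((F(-2, -6) + 37) - 72)) + 15691 = (33810 + ((1/6)*(-6 - 1*(-8))/1)*((-2*(-6) + 37) - 72)) + 15691 = (33810 + ((1/6)*1*(-6 + 8))*((12 + 37) - 72)) + 15691 = (33810 + ((1/6)*1*2)*(49 - 72)) + 15691 = (33810 + (1/3)*(-23)) + 15691 = (33810 - 23/3) + 15691 = 101407/3 + 15691 = 148480/3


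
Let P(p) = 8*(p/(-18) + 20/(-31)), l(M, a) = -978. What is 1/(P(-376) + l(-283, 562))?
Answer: -279/227678 ≈ -0.0012254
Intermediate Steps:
P(p) = -160/31 - 4*p/9 (P(p) = 8*(p*(-1/18) + 20*(-1/31)) = 8*(-p/18 - 20/31) = 8*(-20/31 - p/18) = -160/31 - 4*p/9)
1/(P(-376) + l(-283, 562)) = 1/((-160/31 - 4/9*(-376)) - 978) = 1/((-160/31 + 1504/9) - 978) = 1/(45184/279 - 978) = 1/(-227678/279) = -279/227678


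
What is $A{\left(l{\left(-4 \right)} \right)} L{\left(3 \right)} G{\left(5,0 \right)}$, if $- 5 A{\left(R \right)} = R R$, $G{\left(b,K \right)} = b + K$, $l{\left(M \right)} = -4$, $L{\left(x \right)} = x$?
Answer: $-48$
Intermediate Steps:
$G{\left(b,K \right)} = K + b$
$A{\left(R \right)} = - \frac{R^{2}}{5}$ ($A{\left(R \right)} = - \frac{R R}{5} = - \frac{R^{2}}{5}$)
$A{\left(l{\left(-4 \right)} \right)} L{\left(3 \right)} G{\left(5,0 \right)} = - \frac{\left(-4\right)^{2}}{5} \cdot 3 \left(0 + 5\right) = \left(- \frac{1}{5}\right) 16 \cdot 3 \cdot 5 = \left(- \frac{16}{5}\right) 3 \cdot 5 = \left(- \frac{48}{5}\right) 5 = -48$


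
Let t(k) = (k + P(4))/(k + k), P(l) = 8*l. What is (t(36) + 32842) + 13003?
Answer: 825227/18 ≈ 45846.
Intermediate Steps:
t(k) = (32 + k)/(2*k) (t(k) = (k + 8*4)/(k + k) = (k + 32)/((2*k)) = (32 + k)*(1/(2*k)) = (32 + k)/(2*k))
(t(36) + 32842) + 13003 = ((½)*(32 + 36)/36 + 32842) + 13003 = ((½)*(1/36)*68 + 32842) + 13003 = (17/18 + 32842) + 13003 = 591173/18 + 13003 = 825227/18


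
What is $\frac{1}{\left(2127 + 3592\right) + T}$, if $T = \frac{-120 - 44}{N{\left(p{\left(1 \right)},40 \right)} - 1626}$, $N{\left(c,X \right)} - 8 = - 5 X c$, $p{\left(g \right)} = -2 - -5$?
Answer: $\frac{1109}{6342453} \approx 0.00017485$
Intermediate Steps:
$p{\left(g \right)} = 3$ ($p{\left(g \right)} = -2 + 5 = 3$)
$N{\left(c,X \right)} = 8 - 5 X c$ ($N{\left(c,X \right)} = 8 + - 5 X c = 8 - 5 X c$)
$T = \frac{82}{1109}$ ($T = \frac{-120 - 44}{\left(8 - 200 \cdot 3\right) - 1626} = \frac{-120 - 44}{\left(8 - 600\right) - 1626} = - \frac{164}{-592 - 1626} = - \frac{164}{-2218} = \left(-164\right) \left(- \frac{1}{2218}\right) = \frac{82}{1109} \approx 0.073941$)
$\frac{1}{\left(2127 + 3592\right) + T} = \frac{1}{\left(2127 + 3592\right) + \frac{82}{1109}} = \frac{1}{5719 + \frac{82}{1109}} = \frac{1}{\frac{6342453}{1109}} = \frac{1109}{6342453}$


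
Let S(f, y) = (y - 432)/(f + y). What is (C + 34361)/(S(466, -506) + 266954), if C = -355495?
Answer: -6422680/5339549 ≈ -1.2029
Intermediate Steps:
S(f, y) = (-432 + y)/(f + y)
(C + 34361)/(S(466, -506) + 266954) = (-355495 + 34361)/((-432 - 506)/(466 - 506) + 266954) = -321134/(-938/(-40) + 266954) = -321134/(-1/40*(-938) + 266954) = -321134/(469/20 + 266954) = -321134/5339549/20 = -321134*20/5339549 = -6422680/5339549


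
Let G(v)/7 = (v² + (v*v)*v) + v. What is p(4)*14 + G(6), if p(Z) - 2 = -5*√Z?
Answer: 1694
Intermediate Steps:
G(v) = 7*v + 7*v² + 7*v³ (G(v) = 7*((v² + (v*v)*v) + v) = 7*((v² + v²*v) + v) = 7*((v² + v³) + v) = 7*(v + v² + v³) = 7*v + 7*v² + 7*v³)
p(Z) = 2 - 5*√Z
p(4)*14 + G(6) = (2 - 5*√4)*14 + 7*6*(1 + 6 + 6²) = (2 - 5*2)*14 + 7*6*(1 + 6 + 36) = (2 - 10)*14 + 7*6*43 = -8*14 + 1806 = -112 + 1806 = 1694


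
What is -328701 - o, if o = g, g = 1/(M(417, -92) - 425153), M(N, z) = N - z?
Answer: -139580907443/424644 ≈ -3.2870e+5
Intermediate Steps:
g = -1/424644 (g = 1/((417 - 1*(-92)) - 425153) = 1/((417 + 92) - 425153) = 1/(509 - 425153) = 1/(-424644) = -1/424644 ≈ -2.3549e-6)
o = -1/424644 ≈ -2.3549e-6
-328701 - o = -328701 - 1*(-1/424644) = -328701 + 1/424644 = -139580907443/424644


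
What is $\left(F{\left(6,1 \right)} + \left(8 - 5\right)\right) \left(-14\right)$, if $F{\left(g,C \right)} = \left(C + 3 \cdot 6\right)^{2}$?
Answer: $-5096$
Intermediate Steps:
$F{\left(g,C \right)} = \left(18 + C\right)^{2}$ ($F{\left(g,C \right)} = \left(C + 18\right)^{2} = \left(18 + C\right)^{2}$)
$\left(F{\left(6,1 \right)} + \left(8 - 5\right)\right) \left(-14\right) = \left(\left(18 + 1\right)^{2} + \left(8 - 5\right)\right) \left(-14\right) = \left(19^{2} + 3\right) \left(-14\right) = \left(361 + 3\right) \left(-14\right) = 364 \left(-14\right) = -5096$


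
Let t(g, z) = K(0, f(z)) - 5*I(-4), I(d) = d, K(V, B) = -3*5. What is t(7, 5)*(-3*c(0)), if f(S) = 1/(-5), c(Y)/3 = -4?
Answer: 180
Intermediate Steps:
c(Y) = -12 (c(Y) = 3*(-4) = -12)
f(S) = -⅕
K(V, B) = -15
t(g, z) = 5 (t(g, z) = -15 - 5*(-4) = -15 + 20 = 5)
t(7, 5)*(-3*c(0)) = 5*(-3*(-12)) = 5*36 = 180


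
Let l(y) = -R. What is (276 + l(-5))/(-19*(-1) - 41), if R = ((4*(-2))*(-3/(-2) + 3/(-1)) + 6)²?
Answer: 24/11 ≈ 2.1818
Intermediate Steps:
R = 324 (R = (-8*(-3*(-½) + 3*(-1)) + 6)² = (-8*(3/2 - 3) + 6)² = (-8*(-3/2) + 6)² = (12 + 6)² = 18² = 324)
l(y) = -324 (l(y) = -1*324 = -324)
(276 + l(-5))/(-19*(-1) - 41) = (276 - 324)/(-19*(-1) - 41) = -48/(19 - 41) = -48/(-22) = -48*(-1/22) = 24/11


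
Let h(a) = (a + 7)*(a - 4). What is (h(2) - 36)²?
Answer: 2916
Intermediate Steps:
h(a) = (-4 + a)*(7 + a) (h(a) = (7 + a)*(-4 + a) = (-4 + a)*(7 + a))
(h(2) - 36)² = ((-28 + 2² + 3*2) - 36)² = ((-28 + 4 + 6) - 36)² = (-18 - 36)² = (-54)² = 2916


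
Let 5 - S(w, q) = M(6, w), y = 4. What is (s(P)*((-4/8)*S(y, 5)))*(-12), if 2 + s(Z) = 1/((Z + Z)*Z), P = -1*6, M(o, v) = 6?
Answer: 143/12 ≈ 11.917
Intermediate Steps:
P = -6
S(w, q) = -1 (S(w, q) = 5 - 1*6 = 5 - 6 = -1)
s(Z) = -2 + 1/(2*Z²) (s(Z) = -2 + 1/((Z + Z)*Z) = -2 + 1/(((2*Z))*Z) = -2 + (1/(2*Z))/Z = -2 + 1/(2*Z²))
(s(P)*((-4/8)*S(y, 5)))*(-12) = ((-2 + (½)/(-6)²)*(-4/8*(-1)))*(-12) = ((-2 + (½)*(1/36))*(-4*⅛*(-1)))*(-12) = ((-2 + 1/72)*(-½*(-1)))*(-12) = -143/72*½*(-12) = -143/144*(-12) = 143/12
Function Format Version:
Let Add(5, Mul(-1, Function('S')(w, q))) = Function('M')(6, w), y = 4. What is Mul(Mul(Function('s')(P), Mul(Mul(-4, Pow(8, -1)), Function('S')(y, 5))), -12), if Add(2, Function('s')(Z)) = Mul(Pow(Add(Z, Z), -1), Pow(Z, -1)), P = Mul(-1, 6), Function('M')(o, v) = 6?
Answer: Rational(143, 12) ≈ 11.917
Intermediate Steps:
P = -6
Function('S')(w, q) = -1 (Function('S')(w, q) = Add(5, Mul(-1, 6)) = Add(5, -6) = -1)
Function('s')(Z) = Add(-2, Mul(Rational(1, 2), Pow(Z, -2))) (Function('s')(Z) = Add(-2, Mul(Pow(Add(Z, Z), -1), Pow(Z, -1))) = Add(-2, Mul(Pow(Mul(2, Z), -1), Pow(Z, -1))) = Add(-2, Mul(Mul(Rational(1, 2), Pow(Z, -1)), Pow(Z, -1))) = Add(-2, Mul(Rational(1, 2), Pow(Z, -2))))
Mul(Mul(Function('s')(P), Mul(Mul(-4, Pow(8, -1)), Function('S')(y, 5))), -12) = Mul(Mul(Add(-2, Mul(Rational(1, 2), Pow(-6, -2))), Mul(Mul(-4, Pow(8, -1)), -1)), -12) = Mul(Mul(Add(-2, Mul(Rational(1, 2), Rational(1, 36))), Mul(Mul(-4, Rational(1, 8)), -1)), -12) = Mul(Mul(Add(-2, Rational(1, 72)), Mul(Rational(-1, 2), -1)), -12) = Mul(Mul(Rational(-143, 72), Rational(1, 2)), -12) = Mul(Rational(-143, 144), -12) = Rational(143, 12)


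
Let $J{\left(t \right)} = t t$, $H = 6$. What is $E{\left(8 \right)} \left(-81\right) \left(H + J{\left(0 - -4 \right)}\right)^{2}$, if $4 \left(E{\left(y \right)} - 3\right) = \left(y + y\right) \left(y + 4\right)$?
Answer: $-1999404$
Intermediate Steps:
$J{\left(t \right)} = t^{2}$
$E{\left(y \right)} = 3 + \frac{y \left(4 + y\right)}{2}$ ($E{\left(y \right)} = 3 + \frac{\left(y + y\right) \left(y + 4\right)}{4} = 3 + \frac{2 y \left(4 + y\right)}{4} = 3 + \frac{y \left(4 + y\right)}{2}$)
$E{\left(8 \right)} \left(-81\right) \left(H + J{\left(0 - -4 \right)}\right)^{2} = \left(3 + \frac{8^{2}}{2} + 2 \cdot 8\right) \left(-81\right) \left(6 + \left(0 - -4\right)^{2}\right)^{2} = \left(3 + \frac{1}{2} \cdot 64 + 16\right) \left(-81\right) \left(6 + \left(0 + 4\right)^{2}\right)^{2} = \left(3 + 32 + 16\right) \left(-81\right) \left(6 + 4^{2}\right)^{2} = 51 \left(-81\right) \left(6 + 16\right)^{2} = - 4131 \cdot 22^{2} = \left(-4131\right) 484 = -1999404$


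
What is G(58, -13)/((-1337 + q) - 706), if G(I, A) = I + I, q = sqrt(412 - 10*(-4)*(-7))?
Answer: -78996/1391239 - 232*sqrt(33)/4173717 ≈ -0.057100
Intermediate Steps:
q = 2*sqrt(33) (q = sqrt(412 + 40*(-7)) = sqrt(412 - 280) = sqrt(132) = 2*sqrt(33) ≈ 11.489)
G(I, A) = 2*I
G(58, -13)/((-1337 + q) - 706) = (2*58)/((-1337 + 2*sqrt(33)) - 706) = 116/(-2043 + 2*sqrt(33))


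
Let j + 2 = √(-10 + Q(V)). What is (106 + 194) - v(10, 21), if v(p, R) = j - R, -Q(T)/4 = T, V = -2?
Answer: 323 - I*√2 ≈ 323.0 - 1.4142*I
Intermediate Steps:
Q(T) = -4*T
j = -2 + I*√2 (j = -2 + √(-10 - 4*(-2)) = -2 + √(-10 + 8) = -2 + √(-2) = -2 + I*√2 ≈ -2.0 + 1.4142*I)
v(p, R) = -2 - R + I*√2 (v(p, R) = (-2 + I*√2) - R = -2 - R + I*√2)
(106 + 194) - v(10, 21) = (106 + 194) - (-2 - 1*21 + I*√2) = 300 - (-2 - 21 + I*√2) = 300 - (-23 + I*√2) = 300 + (23 - I*√2) = 323 - I*√2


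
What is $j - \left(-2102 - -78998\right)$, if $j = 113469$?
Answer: $36573$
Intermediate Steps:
$j - \left(-2102 - -78998\right) = 113469 - \left(-2102 - -78998\right) = 113469 - \left(-2102 + 78998\right) = 113469 - 76896 = 36573$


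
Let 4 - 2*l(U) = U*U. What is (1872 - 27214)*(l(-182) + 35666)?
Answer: -484184252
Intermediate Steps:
l(U) = 2 - U²/2 (l(U) = 2 - U*U/2 = 2 - U²/2)
(1872 - 27214)*(l(-182) + 35666) = (1872 - 27214)*((2 - ½*(-182)²) + 35666) = -25342*((2 - ½*33124) + 35666) = -25342*((2 - 16562) + 35666) = -25342*(-16560 + 35666) = -25342*19106 = -484184252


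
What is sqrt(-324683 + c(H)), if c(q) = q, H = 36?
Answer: I*sqrt(324647) ≈ 569.78*I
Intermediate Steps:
sqrt(-324683 + c(H)) = sqrt(-324683 + 36) = sqrt(-324647) = I*sqrt(324647)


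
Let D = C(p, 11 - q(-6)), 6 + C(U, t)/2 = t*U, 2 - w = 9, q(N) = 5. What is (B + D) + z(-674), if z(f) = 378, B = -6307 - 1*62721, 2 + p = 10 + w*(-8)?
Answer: -67894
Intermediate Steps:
w = -7 (w = 2 - 1*9 = 2 - 9 = -7)
p = 64 (p = -2 + (10 - 7*(-8)) = -2 + (10 + 56) = -2 + 66 = 64)
C(U, t) = -12 + 2*U*t (C(U, t) = -12 + 2*(t*U) = -12 + 2*(U*t) = -12 + 2*U*t)
D = 756 (D = -12 + 2*64*(11 - 1*5) = -12 + 2*64*(11 - 5) = -12 + 2*64*6 = -12 + 768 = 756)
B = -69028 (B = -6307 - 62721 = -69028)
(B + D) + z(-674) = (-69028 + 756) + 378 = -68272 + 378 = -67894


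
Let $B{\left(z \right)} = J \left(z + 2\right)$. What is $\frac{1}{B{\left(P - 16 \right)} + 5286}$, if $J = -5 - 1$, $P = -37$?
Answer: $\frac{1}{5592} \approx 0.00017883$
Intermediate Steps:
$J = -6$
$B{\left(z \right)} = -12 - 6 z$ ($B{\left(z \right)} = - 6 \left(z + 2\right) = - 6 \left(2 + z\right) = -12 - 6 z$)
$\frac{1}{B{\left(P - 16 \right)} + 5286} = \frac{1}{\left(-12 - 6 \left(-37 - 16\right)\right) + 5286} = \frac{1}{\left(-12 - -318\right) + 5286} = \frac{1}{\left(-12 + 318\right) + 5286} = \frac{1}{306 + 5286} = \frac{1}{5592}$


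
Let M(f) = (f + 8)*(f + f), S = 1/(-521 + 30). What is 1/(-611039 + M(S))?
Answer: -241081/147309901013 ≈ -1.6366e-6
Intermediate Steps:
S = -1/491 (S = 1/(-491) = -1/491 ≈ -0.0020367)
M(f) = 2*f*(8 + f) (M(f) = (8 + f)*(2*f) = 2*f*(8 + f))
1/(-611039 + M(S)) = 1/(-611039 + 2*(-1/491)*(8 - 1/491)) = 1/(-611039 + 2*(-1/491)*(3927/491)) = 1/(-611039 - 7854/241081) = 1/(-147309901013/241081) = -241081/147309901013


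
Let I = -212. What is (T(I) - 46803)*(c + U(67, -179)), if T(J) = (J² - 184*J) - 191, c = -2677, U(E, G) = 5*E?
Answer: -86555636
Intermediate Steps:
T(J) = -191 + J² - 184*J
(T(I) - 46803)*(c + U(67, -179)) = ((-191 + (-212)² - 184*(-212)) - 46803)*(-2677 + 5*67) = ((-191 + 44944 + 39008) - 46803)*(-2677 + 335) = (83761 - 46803)*(-2342) = 36958*(-2342) = -86555636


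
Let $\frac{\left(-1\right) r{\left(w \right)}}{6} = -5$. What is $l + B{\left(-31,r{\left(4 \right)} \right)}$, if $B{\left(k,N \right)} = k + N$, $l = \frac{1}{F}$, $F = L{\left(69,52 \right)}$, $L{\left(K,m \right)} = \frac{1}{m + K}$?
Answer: $120$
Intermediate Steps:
$r{\left(w \right)} = 30$ ($r{\left(w \right)} = \left(-6\right) \left(-5\right) = 30$)
$L{\left(K,m \right)} = \frac{1}{K + m}$
$F = \frac{1}{121}$ ($F = \frac{1}{69 + 52} = \frac{1}{121} \approx 0.0082645$)
$l = 121$ ($l = \frac{1}{\frac{1}{121}} = 121$)
$B{\left(k,N \right)} = N + k$
$l + B{\left(-31,r{\left(4 \right)} \right)} = 121 + \left(30 - 31\right) = 121 - 1 = 120$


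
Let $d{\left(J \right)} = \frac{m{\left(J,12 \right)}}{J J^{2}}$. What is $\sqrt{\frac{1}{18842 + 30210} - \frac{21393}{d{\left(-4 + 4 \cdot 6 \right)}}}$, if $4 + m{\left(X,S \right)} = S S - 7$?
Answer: $\frac{i \sqrt{13691996106645831793}}{3261958} \approx 1134.4 i$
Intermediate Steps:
$m{\left(X,S \right)} = -11 + S^{2}$ ($m{\left(X,S \right)} = -4 + \left(S S - 7\right) = -4 + \left(S^{2} - 7\right) = -4 + \left(-7 + S^{2}\right) = -11 + S^{2}$)
$d{\left(J \right)} = \frac{133}{J^{3}}$ ($d{\left(J \right)} = \frac{-11 + 12^{2}}{J J^{2}} = \frac{-11 + 144}{J^{3}} = \frac{133}{J^{3}}$)
$\sqrt{\frac{1}{18842 + 30210} - \frac{21393}{d{\left(-4 + 4 \cdot 6 \right)}}} = \sqrt{\frac{1}{18842 + 30210} - \frac{21393}{133 \frac{1}{\left(-4 + 4 \cdot 6\right)^{3}}}} = \sqrt{\frac{1}{49052} - \frac{21393}{133 \frac{1}{\left(-4 + 24\right)^{3}}}} = \sqrt{\frac{1}{49052} - \frac{21393}{133 \cdot \frac{1}{8000}}} = \sqrt{\frac{1}{49052} - \frac{21393}{\frac{133}{8000}}} = \sqrt{\frac{1}{49052} - \frac{171144000}{133}} = \sqrt{- \frac{8394955487867}{6523916}} = \frac{i \sqrt{13691996106645831793}}{3261958}$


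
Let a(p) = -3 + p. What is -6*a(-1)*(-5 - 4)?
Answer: -216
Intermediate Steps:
-6*a(-1)*(-5 - 4) = -6*(-3 - 1)*(-5 - 4) = -(-24)*(-9) = -6*36 = -216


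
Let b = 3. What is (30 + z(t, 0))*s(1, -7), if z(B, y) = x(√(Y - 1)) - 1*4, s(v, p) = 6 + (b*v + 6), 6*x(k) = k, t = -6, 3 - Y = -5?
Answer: 390 + 5*√7/2 ≈ 396.61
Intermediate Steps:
Y = 8 (Y = 3 - 1*(-5) = 3 + 5 = 8)
x(k) = k/6
s(v, p) = 12 + 3*v (s(v, p) = 6 + (3*v + 6) = 6 + (6 + 3*v) = 12 + 3*v)
z(B, y) = -4 + √7/6 (z(B, y) = √(8 - 1)/6 - 1*4 = √7/6 - 4 = -4 + √7/6)
(30 + z(t, 0))*s(1, -7) = (30 + (-4 + √7/6))*(12 + 3*1) = (26 + √7/6)*(12 + 3) = (26 + √7/6)*15 = 390 + 5*√7/2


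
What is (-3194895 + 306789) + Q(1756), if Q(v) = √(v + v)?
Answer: -2888106 + 2*√878 ≈ -2.8880e+6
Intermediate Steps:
Q(v) = √2*√v (Q(v) = √(2*v) = √2*√v)
(-3194895 + 306789) + Q(1756) = (-3194895 + 306789) + √2*√1756 = -2888106 + √2*(2*√439) = -2888106 + 2*√878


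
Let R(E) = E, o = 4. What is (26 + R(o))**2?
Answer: 900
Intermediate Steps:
(26 + R(o))**2 = (26 + 4)**2 = 30**2 = 900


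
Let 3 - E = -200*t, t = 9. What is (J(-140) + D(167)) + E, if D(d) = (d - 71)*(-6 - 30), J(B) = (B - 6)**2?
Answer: 19663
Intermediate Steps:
J(B) = (-6 + B)**2
E = 1803 (E = 3 - (-200)*9 = 3 - 1*(-1800) = 3 + 1800 = 1803)
D(d) = 2556 - 36*d (D(d) = (-71 + d)*(-36) = 2556 - 36*d)
(J(-140) + D(167)) + E = ((-6 - 140)**2 + (2556 - 36*167)) + 1803 = ((-146)**2 + (2556 - 6012)) + 1803 = (21316 - 3456) + 1803 = 17860 + 1803 = 19663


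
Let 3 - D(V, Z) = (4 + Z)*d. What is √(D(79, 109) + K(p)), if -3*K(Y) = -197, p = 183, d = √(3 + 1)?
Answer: 2*I*√354/3 ≈ 12.543*I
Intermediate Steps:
d = 2 (d = √4 = 2)
K(Y) = 197/3 (K(Y) = -⅓*(-197) = 197/3)
D(V, Z) = -5 - 2*Z (D(V, Z) = 3 - (4 + Z)*2 = 3 - (8 + 2*Z) = 3 + (-8 - 2*Z) = -5 - 2*Z)
√(D(79, 109) + K(p)) = √((-5 - 2*109) + 197/3) = √((-5 - 218) + 197/3) = √(-223 + 197/3) = √(-472/3) = 2*I*√354/3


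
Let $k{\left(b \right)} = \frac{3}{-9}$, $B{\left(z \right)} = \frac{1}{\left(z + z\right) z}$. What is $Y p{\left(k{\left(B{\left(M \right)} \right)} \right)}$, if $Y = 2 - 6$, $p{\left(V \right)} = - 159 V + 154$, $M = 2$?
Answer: $-828$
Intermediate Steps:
$B{\left(z \right)} = \frac{1}{2 z^{2}}$ ($B{\left(z \right)} = \frac{1}{2 z z} = \frac{\frac{1}{2} \frac{1}{z}}{z} = \frac{1}{2 z^{2}}$)
$k{\left(b \right)} = - \frac{1}{3}$ ($k{\left(b \right)} = 3 \left(- \frac{1}{9}\right) = - \frac{1}{3}$)
$p{\left(V \right)} = 154 - 159 V$
$Y = -4$
$Y p{\left(k{\left(B{\left(M \right)} \right)} \right)} = - 4 \left(154 - -53\right) = - 4 \left(154 + 53\right) = \left(-4\right) 207 = -828$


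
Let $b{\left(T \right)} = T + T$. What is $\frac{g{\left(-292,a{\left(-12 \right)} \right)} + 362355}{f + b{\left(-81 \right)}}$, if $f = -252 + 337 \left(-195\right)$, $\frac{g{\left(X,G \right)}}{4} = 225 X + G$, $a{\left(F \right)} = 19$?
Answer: $- \frac{14233}{9447} \approx -1.5066$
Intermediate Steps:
$g{\left(X,G \right)} = 4 G + 900 X$ ($g{\left(X,G \right)} = 4 \left(225 X + G\right) = 4 \left(G + 225 X\right) = 4 G + 900 X$)
$b{\left(T \right)} = 2 T$
$f = -65967$ ($f = -252 - 65715 = -65967$)
$\frac{g{\left(-292,a{\left(-12 \right)} \right)} + 362355}{f + b{\left(-81 \right)}} = \frac{\left(4 \cdot 19 + 900 \left(-292\right)\right) + 362355}{-65967 + 2 \left(-81\right)} = \frac{\left(76 - 262800\right) + 362355}{-65967 - 162} = \frac{-262724 + 362355}{-66129} = 99631 \left(- \frac{1}{66129}\right) = - \frac{14233}{9447}$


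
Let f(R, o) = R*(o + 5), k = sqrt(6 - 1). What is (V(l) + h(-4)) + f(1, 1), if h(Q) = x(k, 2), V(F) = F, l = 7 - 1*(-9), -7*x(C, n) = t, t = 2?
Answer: 152/7 ≈ 21.714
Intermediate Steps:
k = sqrt(5) ≈ 2.2361
x(C, n) = -2/7 (x(C, n) = -1/7*2 = -2/7)
l = 16 (l = 7 + 9 = 16)
f(R, o) = R*(5 + o)
h(Q) = -2/7
(V(l) + h(-4)) + f(1, 1) = (16 - 2/7) + 1*(5 + 1) = 110/7 + 1*6 = 110/7 + 6 = 152/7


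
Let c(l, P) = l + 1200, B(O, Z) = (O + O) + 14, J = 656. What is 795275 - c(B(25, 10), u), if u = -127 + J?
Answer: 794011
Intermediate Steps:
B(O, Z) = 14 + 2*O (B(O, Z) = 2*O + 14 = 14 + 2*O)
u = 529 (u = -127 + 656 = 529)
c(l, P) = 1200 + l
795275 - c(B(25, 10), u) = 795275 - (1200 + (14 + 2*25)) = 795275 - (1200 + (14 + 50)) = 795275 - (1200 + 64) = 795275 - 1*1264 = 795275 - 1264 = 794011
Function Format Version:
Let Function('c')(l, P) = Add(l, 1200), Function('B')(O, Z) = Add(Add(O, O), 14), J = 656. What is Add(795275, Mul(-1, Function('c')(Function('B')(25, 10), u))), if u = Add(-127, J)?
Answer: 794011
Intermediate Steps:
Function('B')(O, Z) = Add(14, Mul(2, O)) (Function('B')(O, Z) = Add(Mul(2, O), 14) = Add(14, Mul(2, O)))
u = 529 (u = Add(-127, 656) = 529)
Function('c')(l, P) = Add(1200, l)
Add(795275, Mul(-1, Function('c')(Function('B')(25, 10), u))) = Add(795275, Mul(-1, Add(1200, Add(14, Mul(2, 25))))) = Add(795275, Mul(-1, Add(1200, Add(14, 50)))) = Add(795275, Mul(-1, Add(1200, 64))) = Add(795275, Mul(-1, 1264)) = Add(795275, -1264) = 794011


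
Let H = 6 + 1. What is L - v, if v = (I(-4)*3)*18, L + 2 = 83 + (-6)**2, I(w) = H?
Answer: -261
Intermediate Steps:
H = 7
I(w) = 7
L = 117 (L = -2 + (83 + (-6)**2) = -2 + (83 + 36) = -2 + 119 = 117)
v = 378 (v = (7*3)*18 = 21*18 = 378)
L - v = 117 - 1*378 = 117 - 378 = -261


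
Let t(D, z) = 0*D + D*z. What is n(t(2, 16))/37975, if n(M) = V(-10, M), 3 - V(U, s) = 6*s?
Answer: -27/5425 ≈ -0.0049770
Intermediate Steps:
V(U, s) = 3 - 6*s
t(D, z) = D*z (t(D, z) = 0 + D*z = D*z)
n(M) = 3 - 6*M
n(t(2, 16))/37975 = (3 - 12*16)/37975 = (3 - 6*32)*(1/37975) = (3 - 192)*(1/37975) = -189*1/37975 = -27/5425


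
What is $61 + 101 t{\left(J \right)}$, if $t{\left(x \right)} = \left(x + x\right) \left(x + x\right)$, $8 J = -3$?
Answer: $\frac{1885}{16} \approx 117.81$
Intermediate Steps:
$J = - \frac{3}{8}$ ($J = \frac{1}{8} \left(-3\right) = - \frac{3}{8} \approx -0.375$)
$t{\left(x \right)} = 4 x^{2}$ ($t{\left(x \right)} = 2 x 2 x = 4 x^{2}$)
$61 + 101 t{\left(J \right)} = 61 + 101 \cdot 4 \left(- \frac{3}{8}\right)^{2} = 61 + 101 \cdot 4 \cdot \frac{9}{64} = 61 + 101 \cdot \frac{9}{16} = 61 + \frac{909}{16} = \frac{1885}{16}$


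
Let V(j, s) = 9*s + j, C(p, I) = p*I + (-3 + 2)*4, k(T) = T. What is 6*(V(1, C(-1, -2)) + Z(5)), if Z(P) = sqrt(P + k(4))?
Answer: -84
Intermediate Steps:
C(p, I) = -4 + I*p (C(p, I) = I*p - 1*4 = I*p - 4 = -4 + I*p)
V(j, s) = j + 9*s
Z(P) = sqrt(4 + P) (Z(P) = sqrt(P + 4) = sqrt(4 + P))
6*(V(1, C(-1, -2)) + Z(5)) = 6*((1 + 9*(-4 - 2*(-1))) + sqrt(4 + 5)) = 6*((1 + 9*(-4 + 2)) + sqrt(9)) = 6*((1 + 9*(-2)) + 3) = 6*((1 - 18) + 3) = 6*(-17 + 3) = 6*(-14) = -84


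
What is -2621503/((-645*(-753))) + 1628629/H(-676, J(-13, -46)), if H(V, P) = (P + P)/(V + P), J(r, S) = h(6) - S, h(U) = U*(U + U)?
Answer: -220689497903689/57310830 ≈ -3.8507e+6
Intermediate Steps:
h(U) = 2*U² (h(U) = U*(2*U) = 2*U²)
J(r, S) = 72 - S (J(r, S) = 2*6² - S = 2*36 - S = 72 - S)
H(V, P) = 2*P/(P + V) (H(V, P) = (2*P)/(P + V) = 2*P/(P + V))
-2621503/((-645*(-753))) + 1628629/H(-676, J(-13, -46)) = -2621503/((-645*(-753))) + 1628629/((2*(72 - 1*(-46))/((72 - 1*(-46)) - 676))) = -2621503/485685 + 1628629/((2*(72 + 46)/((72 + 46) - 676))) = -2621503*1/485685 + 1628629/((2*118/(118 - 676))) = -2621503/485685 + 1628629/((2*118/(-558))) = -2621503/485685 + 1628629/((2*118*(-1/558))) = -2621503/485685 + 1628629/(-118/279) = -2621503/485685 + 1628629*(-279/118) = -2621503/485685 - 454387491/118 = -220689497903689/57310830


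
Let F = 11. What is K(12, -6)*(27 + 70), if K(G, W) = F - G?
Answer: -97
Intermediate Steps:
K(G, W) = 11 - G
K(12, -6)*(27 + 70) = (11 - 1*12)*(27 + 70) = (11 - 12)*97 = -1*97 = -97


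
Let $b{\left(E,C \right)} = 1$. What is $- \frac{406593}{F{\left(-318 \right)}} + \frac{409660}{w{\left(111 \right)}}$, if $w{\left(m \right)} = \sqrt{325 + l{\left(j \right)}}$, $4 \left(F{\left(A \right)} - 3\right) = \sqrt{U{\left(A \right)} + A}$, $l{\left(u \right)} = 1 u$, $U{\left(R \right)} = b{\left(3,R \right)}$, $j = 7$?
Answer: $- \frac{19516464}{461} + \frac{204830 \sqrt{83}}{83} + \frac{1626372 i \sqrt{317}}{461} \approx -19852.0 + 62813.0 i$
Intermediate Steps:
$U{\left(R \right)} = 1$
$l{\left(u \right)} = u$
$F{\left(A \right)} = 3 + \frac{\sqrt{1 + A}}{4}$
$w{\left(m \right)} = 2 \sqrt{83}$ ($w{\left(m \right)} = \sqrt{325 + 7} = \sqrt{332} = 2 \sqrt{83}$)
$- \frac{406593}{F{\left(-318 \right)}} + \frac{409660}{w{\left(111 \right)}} = - \frac{406593}{3 + \frac{\sqrt{1 - 318}}{4}} + \frac{409660}{2 \sqrt{83}} = - \frac{406593}{3 + \frac{\sqrt{-317}}{4}} + 409660 \frac{\sqrt{83}}{166} = - \frac{406593}{3 + \frac{i \sqrt{317}}{4}} + \frac{204830 \sqrt{83}}{83}$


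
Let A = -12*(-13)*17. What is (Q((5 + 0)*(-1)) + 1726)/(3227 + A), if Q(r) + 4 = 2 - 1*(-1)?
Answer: 1725/5879 ≈ 0.29342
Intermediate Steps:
A = 2652 (A = 156*17 = 2652)
Q(r) = -1 (Q(r) = -4 + (2 - 1*(-1)) = -4 + (2 + 1) = -4 + 3 = -1)
(Q((5 + 0)*(-1)) + 1726)/(3227 + A) = (-1 + 1726)/(3227 + 2652) = 1725/5879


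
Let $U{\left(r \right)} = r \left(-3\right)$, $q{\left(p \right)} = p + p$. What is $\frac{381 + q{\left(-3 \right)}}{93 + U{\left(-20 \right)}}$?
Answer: $\frac{125}{51} \approx 2.451$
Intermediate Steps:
$q{\left(p \right)} = 2 p$
$U{\left(r \right)} = - 3 r$
$\frac{381 + q{\left(-3 \right)}}{93 + U{\left(-20 \right)}} = \frac{381 + 2 \left(-3\right)}{93 - -60} = \frac{381 - 6}{93 + 60} = \frac{375}{153} = 375 \cdot \frac{1}{153} = \frac{125}{51}$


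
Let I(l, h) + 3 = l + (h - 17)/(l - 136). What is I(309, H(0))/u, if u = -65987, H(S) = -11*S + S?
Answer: -52921/11415751 ≈ -0.0046358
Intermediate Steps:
H(S) = -10*S
I(l, h) = -3 + l + (-17 + h)/(-136 + l) (I(l, h) = -3 + (l + (h - 17)/(l - 136)) = -3 + (l + (-17 + h)/(-136 + l)) = -3 + l + (-17 + h)/(-136 + l))
I(309, H(0))/u = ((391 - 10*0 + 309**2 - 139*309)/(-136 + 309))/(-65987) = ((391 + 0 + 95481 - 42951)/173)*(-1/65987) = ((1/173)*52921)*(-1/65987) = (52921/173)*(-1/65987) = -52921/11415751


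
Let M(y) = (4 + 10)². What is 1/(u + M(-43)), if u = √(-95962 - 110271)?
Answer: 196/244649 - I*√206233/244649 ≈ 0.00080115 - 0.0018562*I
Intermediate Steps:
M(y) = 196 (M(y) = 14² = 196)
u = I*√206233 (u = √(-206233) = I*√206233 ≈ 454.13*I)
1/(u + M(-43)) = 1/(I*√206233 + 196) = 1/(196 + I*√206233)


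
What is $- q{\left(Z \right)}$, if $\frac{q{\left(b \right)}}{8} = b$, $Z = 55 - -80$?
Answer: $-1080$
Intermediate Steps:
$Z = 135$ ($Z = 55 + 80 = 135$)
$q{\left(b \right)} = 8 b$
$- q{\left(Z \right)} = - 8 \cdot 135 = \left(-1\right) 1080 = -1080$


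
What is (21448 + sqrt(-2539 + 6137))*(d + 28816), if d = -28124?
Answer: 14842016 + 692*sqrt(3598) ≈ 1.4884e+7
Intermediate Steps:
(21448 + sqrt(-2539 + 6137))*(d + 28816) = (21448 + sqrt(-2539 + 6137))*(-28124 + 28816) = (21448 + sqrt(3598))*692 = 14842016 + 692*sqrt(3598)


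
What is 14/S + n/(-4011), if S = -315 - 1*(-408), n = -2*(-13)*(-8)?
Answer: 25166/124341 ≈ 0.20239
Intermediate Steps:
n = -208 (n = 26*(-8) = -208)
S = 93 (S = -315 + 408 = 93)
14/S + n/(-4011) = 14/93 - 208/(-4011) = 14*(1/93) - 208*(-1/4011) = 14/93 + 208/4011 = 25166/124341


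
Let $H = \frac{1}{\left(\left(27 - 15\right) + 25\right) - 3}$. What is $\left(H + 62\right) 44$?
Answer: $\frac{46398}{17} \approx 2729.3$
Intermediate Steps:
$H = \frac{1}{34}$ ($H = \frac{1}{\left(12 + 25\right) - 3} = \frac{1}{37 - 3} = \frac{1}{34} \approx 0.029412$)
$\left(H + 62\right) 44 = \left(\frac{1}{34} + 62\right) 44 = \frac{2109}{34} \cdot 44 = \frac{46398}{17}$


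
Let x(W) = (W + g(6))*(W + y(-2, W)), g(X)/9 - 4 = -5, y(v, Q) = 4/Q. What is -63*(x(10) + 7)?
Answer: -5481/5 ≈ -1096.2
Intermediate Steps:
g(X) = -9 (g(X) = 36 + 9*(-5) = 36 - 45 = -9)
x(W) = (-9 + W)*(W + 4/W) (x(W) = (W - 9)*(W + 4/W) = (-9 + W)*(W + 4/W))
-63*(x(10) + 7) = -63*((4 + 10**2 - 36/10 - 9*10) + 7) = -63*((4 + 100 - 36*1/10 - 90) + 7) = -63*((4 + 100 - 18/5 - 90) + 7) = -63*(52/5 + 7) = -63*87/5 = -5481/5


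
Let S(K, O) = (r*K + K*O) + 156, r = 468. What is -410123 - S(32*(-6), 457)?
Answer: -232679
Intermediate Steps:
S(K, O) = 156 + 468*K + K*O (S(K, O) = (468*K + K*O) + 156 = 156 + 468*K + K*O)
-410123 - S(32*(-6), 457) = -410123 - (156 + 468*(32*(-6)) + (32*(-6))*457) = -410123 - (156 + 468*(-192) - 192*457) = -410123 - (156 - 89856 - 87744) = -410123 - 1*(-177444) = -410123 + 177444 = -232679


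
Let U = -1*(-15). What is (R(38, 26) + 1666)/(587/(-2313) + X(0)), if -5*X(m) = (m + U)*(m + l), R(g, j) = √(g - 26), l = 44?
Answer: -3853458/305903 - 4626*√3/305903 ≈ -12.623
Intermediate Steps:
U = 15
R(g, j) = √(-26 + g)
X(m) = -(15 + m)*(44 + m)/5 (X(m) = -(m + 15)*(m + 44)/5 = -(15 + m)*(44 + m)/5)
(R(38, 26) + 1666)/(587/(-2313) + X(0)) = (√(-26 + 38) + 1666)/(587/(-2313) + (-132 - 59/5*0 - ⅕*0²)) = (√12 + 1666)/(587*(-1/2313) + (-132 + 0 - ⅕*0)) = (2*√3 + 1666)/(-587/2313 + (-132 + 0 + 0)) = (1666 + 2*√3)/(-587/2313 - 132) = (1666 + 2*√3)/(-305903/2313) = (1666 + 2*√3)*(-2313/305903) = -3853458/305903 - 4626*√3/305903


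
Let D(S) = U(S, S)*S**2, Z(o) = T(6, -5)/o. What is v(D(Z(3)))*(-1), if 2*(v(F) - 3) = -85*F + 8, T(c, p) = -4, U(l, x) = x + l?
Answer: -5629/27 ≈ -208.48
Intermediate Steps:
U(l, x) = l + x
Z(o) = -4/o
D(S) = 2*S**3 (D(S) = (S + S)*S**2 = (2*S)*S**2 = 2*S**3)
v(F) = 7 - 85*F/2 (v(F) = 3 + (-85*F + 8)/2 = 3 + (8 - 85*F)/2 = 3 + (4 - 85*F/2) = 7 - 85*F/2)
v(D(Z(3)))*(-1) = (7 - 85*(-4/3)**3)*(-1) = (7 - 85*(-64)/27)*(-1) = (7 - 85/2*(-128/27))*(-1) = (7 + 5440/27)*(-1) = (5629/27)*(-1) = -5629/27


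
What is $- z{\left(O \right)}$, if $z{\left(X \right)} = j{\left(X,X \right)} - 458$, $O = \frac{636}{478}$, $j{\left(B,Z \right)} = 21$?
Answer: $437$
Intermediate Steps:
$O = \frac{318}{239}$ ($O = 636 \cdot \frac{1}{478} = \frac{318}{239} \approx 1.3305$)
$z{\left(X \right)} = -437$ ($z{\left(X \right)} = 21 - 458 = -437$)
$- z{\left(O \right)} = \left(-1\right) \left(-437\right) = 437$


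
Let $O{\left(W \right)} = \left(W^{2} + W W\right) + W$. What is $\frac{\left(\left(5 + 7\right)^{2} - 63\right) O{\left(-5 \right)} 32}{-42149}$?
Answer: $- \frac{116640}{42149} \approx -2.7673$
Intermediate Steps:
$O{\left(W \right)} = W + 2 W^{2}$ ($O{\left(W \right)} = \left(W^{2} + W^{2}\right) + W = 2 W^{2} + W = W + 2 W^{2}$)
$\frac{\left(\left(5 + 7\right)^{2} - 63\right) O{\left(-5 \right)} 32}{-42149} = \frac{\left(\left(5 + 7\right)^{2} - 63\right) - 5 \left(1 + 2 \left(-5\right)\right) 32}{-42149} = \left(12^{2} - 63\right) - 5 \left(1 - 10\right) 32 \left(- \frac{1}{42149}\right) = \left(144 - 63\right) \left(-5\right) \left(-9\right) 32 \left(- \frac{1}{42149}\right) = 81 \cdot 45 \cdot 32 \left(- \frac{1}{42149}\right) = 81 \cdot 1440 \left(- \frac{1}{42149}\right) = 116640 \left(- \frac{1}{42149}\right) = - \frac{116640}{42149}$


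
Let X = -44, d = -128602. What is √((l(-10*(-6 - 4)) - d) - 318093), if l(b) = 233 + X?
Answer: I*√189302 ≈ 435.09*I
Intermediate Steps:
l(b) = 189 (l(b) = 233 - 44 = 189)
√((l(-10*(-6 - 4)) - d) - 318093) = √((189 - 1*(-128602)) - 318093) = √((189 + 128602) - 318093) = √(128791 - 318093) = √(-189302) = I*√189302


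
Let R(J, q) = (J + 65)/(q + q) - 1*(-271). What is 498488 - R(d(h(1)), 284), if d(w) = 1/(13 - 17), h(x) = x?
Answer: 1131948765/2272 ≈ 4.9822e+5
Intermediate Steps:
d(w) = -¼ (d(w) = 1/(-4) = -¼)
R(J, q) = 271 + (65 + J)/(2*q) (R(J, q) = (65 + J)/((2*q)) + 271 = (65 + J)*(1/(2*q)) + 271 = (65 + J)/(2*q) + 271 = 271 + (65 + J)/(2*q))
498488 - R(d(h(1)), 284) = 498488 - (65 - ¼ + 542*284)/(2*284) = 498488 - (65 - ¼ + 153928)/(2*284) = 498488 - 615971/(2*284*4) = 498488 - 1*615971/2272 = 498488 - 615971/2272 = 1131948765/2272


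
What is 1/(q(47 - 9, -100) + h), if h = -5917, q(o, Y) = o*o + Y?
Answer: -1/4573 ≈ -0.00021867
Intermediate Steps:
q(o, Y) = Y + o**2 (q(o, Y) = o**2 + Y = Y + o**2)
1/(q(47 - 9, -100) + h) = 1/((-100 + (47 - 9)**2) - 5917) = 1/((-100 + 38**2) - 5917) = 1/((-100 + 1444) - 5917) = 1/(1344 - 5917) = 1/(-4573) = -1/4573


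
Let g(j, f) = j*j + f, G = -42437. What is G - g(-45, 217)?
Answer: -44679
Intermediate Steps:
g(j, f) = f + j² (g(j, f) = j² + f = f + j²)
G - g(-45, 217) = -42437 - (217 + (-45)²) = -42437 - (217 + 2025) = -42437 - 1*2242 = -42437 - 2242 = -44679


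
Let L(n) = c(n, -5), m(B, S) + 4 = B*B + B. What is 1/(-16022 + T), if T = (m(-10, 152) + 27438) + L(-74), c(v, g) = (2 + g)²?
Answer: 1/11511 ≈ 8.6873e-5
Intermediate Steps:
m(B, S) = -4 + B + B² (m(B, S) = -4 + (B*B + B) = -4 + (B² + B) = -4 + (B + B²) = -4 + B + B²)
L(n) = 9 (L(n) = (2 - 5)² = (-3)² = 9)
T = 27533 (T = ((-4 - 10 + (-10)²) + 27438) + 9 = ((-4 - 10 + 100) + 27438) + 9 = (86 + 27438) + 9 = 27524 + 9 = 27533)
1/(-16022 + T) = 1/(-16022 + 27533) = 1/11511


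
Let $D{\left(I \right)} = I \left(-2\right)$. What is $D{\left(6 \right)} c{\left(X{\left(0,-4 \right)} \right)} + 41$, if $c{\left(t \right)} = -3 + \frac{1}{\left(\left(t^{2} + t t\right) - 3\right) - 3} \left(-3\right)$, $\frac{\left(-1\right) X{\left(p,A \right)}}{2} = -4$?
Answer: $\frac{4715}{61} \approx 77.295$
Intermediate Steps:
$D{\left(I \right)} = - 2 I$
$X{\left(p,A \right)} = 8$ ($X{\left(p,A \right)} = \left(-2\right) \left(-4\right) = 8$)
$c{\left(t \right)} = -3 - \frac{3}{-6 + 2 t^{2}}$ ($c{\left(t \right)} = -3 + \frac{1}{\left(\left(t^{2} + t^{2}\right) - 3\right) - 3} \left(-3\right) = -3 + \frac{1}{\left(2 t^{2} - 3\right) - 3} \left(-3\right) = -3 + \frac{1}{\left(-3 + 2 t^{2}\right) - 3} \left(-3\right) = -3 + \frac{1}{-6 + 2 t^{2}} \left(-3\right) = -3 - \frac{3}{-6 + 2 t^{2}}$)
$D{\left(6 \right)} c{\left(X{\left(0,-4 \right)} \right)} + 41 = \left(-2\right) 6 \frac{3 \left(5 - 2 \cdot 8^{2}\right)}{2 \left(-3 + 8^{2}\right)} + 41 = - 12 \frac{3 \left(5 - 128\right)}{2 \left(-3 + 64\right)} + 41 = - 12 \frac{3 \left(5 - 128\right)}{2 \cdot 61} + 41 = - 12 \cdot \frac{3}{2} \cdot \frac{1}{61} \left(-123\right) + 41 = \left(-12\right) \left(- \frac{369}{122}\right) + 41 = \frac{2214}{61} + 41 = \frac{4715}{61}$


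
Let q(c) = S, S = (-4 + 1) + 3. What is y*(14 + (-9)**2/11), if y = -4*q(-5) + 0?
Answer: 0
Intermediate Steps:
S = 0 (S = -3 + 3 = 0)
q(c) = 0
y = 0 (y = -4*0 + 0 = 0 + 0 = 0)
y*(14 + (-9)**2/11) = 0*(14 + (-9)**2/11) = 0*(14 + 81*(1/11)) = 0*(14 + 81/11) = 0*(235/11) = 0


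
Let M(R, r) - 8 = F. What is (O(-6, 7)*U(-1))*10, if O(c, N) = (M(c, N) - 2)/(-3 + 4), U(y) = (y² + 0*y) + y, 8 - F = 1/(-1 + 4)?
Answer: 0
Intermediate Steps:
F = 23/3 (F = 8 - 1/(-1 + 4) = 8 - 1/3 = 8 - 1*⅓ = 8 - ⅓ = 23/3 ≈ 7.6667)
U(y) = y + y² (U(y) = (y² + 0) + y = y² + y = y + y²)
M(R, r) = 47/3 (M(R, r) = 8 + 23/3 = 47/3)
O(c, N) = 41/3 (O(c, N) = (47/3 - 2)/(-3 + 4) = (41/3)/1 = (41/3)*1 = 41/3)
(O(-6, 7)*U(-1))*10 = (41*(-(1 - 1))/3)*10 = (41*(-1*0)/3)*10 = ((41/3)*0)*10 = 0*10 = 0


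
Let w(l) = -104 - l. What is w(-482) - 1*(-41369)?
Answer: 41747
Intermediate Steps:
w(-482) - 1*(-41369) = (-104 - 1*(-482)) - 1*(-41369) = (-104 + 482) + 41369 = 378 + 41369 = 41747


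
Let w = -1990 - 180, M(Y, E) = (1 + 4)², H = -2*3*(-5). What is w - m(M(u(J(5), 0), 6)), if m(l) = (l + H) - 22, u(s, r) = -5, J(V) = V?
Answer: -2203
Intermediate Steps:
H = 30 (H = -6*(-5) = 30)
M(Y, E) = 25 (M(Y, E) = 5² = 25)
m(l) = 8 + l (m(l) = (l + 30) - 22 = (30 + l) - 22 = 8 + l)
w = -2170
w - m(M(u(J(5), 0), 6)) = -2170 - (8 + 25) = -2170 - 1*33 = -2170 - 33 = -2203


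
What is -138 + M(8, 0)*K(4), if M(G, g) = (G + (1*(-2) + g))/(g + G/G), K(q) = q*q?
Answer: -42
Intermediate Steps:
K(q) = q²
M(G, g) = (-2 + G + g)/(1 + g) (M(G, g) = (G + (-2 + g))/(g + 1) = (-2 + G + g)/(1 + g))
-138 + M(8, 0)*K(4) = -138 + ((-2 + 8 + 0)/(1 + 0))*4² = -138 + (6/1)*16 = -138 + (1*6)*16 = -138 + 6*16 = -138 + 96 = -42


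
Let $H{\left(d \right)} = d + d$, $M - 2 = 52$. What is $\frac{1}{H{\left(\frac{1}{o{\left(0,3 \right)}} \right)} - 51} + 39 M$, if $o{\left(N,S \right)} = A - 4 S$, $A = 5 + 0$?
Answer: $\frac{756047}{359} \approx 2106.0$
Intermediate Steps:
$A = 5$
$M = 54$ ($M = 2 + 52 = 54$)
$o{\left(N,S \right)} = 5 - 4 S$
$H{\left(d \right)} = 2 d$
$\frac{1}{H{\left(\frac{1}{o{\left(0,3 \right)}} \right)} - 51} + 39 M = \frac{1}{\frac{2}{5 - 12} - 51} + 39 \cdot 54 = \frac{1}{\frac{2}{5 - 12} - 51} + 2106 = \frac{1}{\frac{2}{-7} - 51} + 2106 = \frac{1}{2 \left(- \frac{1}{7}\right) - 51} + 2106 = \frac{1}{- \frac{2}{7} - 51} + 2106 = \frac{1}{- \frac{359}{7}} + 2106 = - \frac{7}{359} + 2106 = \frac{756047}{359}$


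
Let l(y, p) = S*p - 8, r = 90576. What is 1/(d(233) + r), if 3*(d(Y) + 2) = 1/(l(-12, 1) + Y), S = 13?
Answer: 714/64669837 ≈ 1.1041e-5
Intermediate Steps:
l(y, p) = -8 + 13*p (l(y, p) = 13*p - 8 = -8 + 13*p)
d(Y) = -2 + 1/(3*(5 + Y)) (d(Y) = -2 + 1/(3*((-8 + 13*1) + Y)) = -2 + 1/(3*((-8 + 13) + Y)) = -2 + 1/(3*(5 + Y)))
1/(d(233) + r) = 1/((-29 - 6*233)/(3*(5 + 233)) + 90576) = 1/((⅓)*(-29 - 1398)/238 + 90576) = 1/((⅓)*(1/238)*(-1427) + 90576) = 1/(-1427/714 + 90576) = 1/(64669837/714) = 714/64669837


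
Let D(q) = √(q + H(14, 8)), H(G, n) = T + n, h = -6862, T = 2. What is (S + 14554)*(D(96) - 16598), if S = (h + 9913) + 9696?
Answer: -453141998 + 27301*√106 ≈ -4.5286e+8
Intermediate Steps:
H(G, n) = 2 + n
S = 12747 (S = (-6862 + 9913) + 9696 = 3051 + 9696 = 12747)
D(q) = √(10 + q) (D(q) = √(q + (2 + 8)) = √(q + 10) = √(10 + q))
(S + 14554)*(D(96) - 16598) = (12747 + 14554)*(√(10 + 96) - 16598) = 27301*(√106 - 16598) = 27301*(-16598 + √106) = -453141998 + 27301*√106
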